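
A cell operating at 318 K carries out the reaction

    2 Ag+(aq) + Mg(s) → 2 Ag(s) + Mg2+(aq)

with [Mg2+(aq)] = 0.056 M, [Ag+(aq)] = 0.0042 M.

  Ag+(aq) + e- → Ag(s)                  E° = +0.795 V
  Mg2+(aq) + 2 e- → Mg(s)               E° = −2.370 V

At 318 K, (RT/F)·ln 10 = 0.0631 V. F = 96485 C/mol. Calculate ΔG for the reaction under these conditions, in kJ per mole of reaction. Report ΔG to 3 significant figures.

E°cell = +0.795 − (−2.370) = +3.165 V; the balanced reaction transfers n = 2 electrons.
Q = [Mg2+(aq)] / [Ag+(aq)]^2 = 3.17×10^3, so log Q = 3.502 and E = +3.165 − (0.0631/2)(3.502) = +3.0545 V.
ΔG = −nFE = −(2)(96485)(+3.0545) J/mol = −589 kJ/mol.

−589 kJ/mol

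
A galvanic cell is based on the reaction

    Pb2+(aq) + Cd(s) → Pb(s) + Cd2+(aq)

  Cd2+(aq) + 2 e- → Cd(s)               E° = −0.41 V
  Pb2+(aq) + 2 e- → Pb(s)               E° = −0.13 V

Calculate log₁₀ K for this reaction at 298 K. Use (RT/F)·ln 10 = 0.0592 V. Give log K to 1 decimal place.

log K = 9.5

The Pb²⁺/Pb couple is reduced (cathode); E°cell = −0.13 − (−0.41) = +0.28 V with n = 2.
At equilibrium E = 0, so log K = nE°cell / 0.0592 = (2)(+0.28) / 0.0592 = 9.5.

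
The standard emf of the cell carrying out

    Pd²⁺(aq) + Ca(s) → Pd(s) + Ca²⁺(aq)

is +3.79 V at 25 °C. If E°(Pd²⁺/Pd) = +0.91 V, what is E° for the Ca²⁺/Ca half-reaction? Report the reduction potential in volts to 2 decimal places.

−2.88 V

In the reaction as written the Pd²⁺/Pd couple is reduced (cathode) and Ca²⁺/Ca is oxidized (anode), so E°cell = E°(Pd²⁺/Pd) − E°(Ca²⁺/Ca).
E°(Ca²⁺/Ca) = E°(cathode) − E°cell = +0.91 − (+3.79) = −2.88 V.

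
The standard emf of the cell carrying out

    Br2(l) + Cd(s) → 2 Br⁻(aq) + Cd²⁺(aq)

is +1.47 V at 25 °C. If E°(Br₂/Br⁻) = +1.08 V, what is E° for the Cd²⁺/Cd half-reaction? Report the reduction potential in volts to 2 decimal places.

In the reaction as written the Br₂/Br⁻ couple is reduced (cathode) and Cd²⁺/Cd is oxidized (anode), so E°cell = E°(Br₂/Br⁻) − E°(Cd²⁺/Cd).
E°(Cd²⁺/Cd) = E°(cathode) − E°cell = +1.08 − (+1.47) = −0.39 V.

−0.39 V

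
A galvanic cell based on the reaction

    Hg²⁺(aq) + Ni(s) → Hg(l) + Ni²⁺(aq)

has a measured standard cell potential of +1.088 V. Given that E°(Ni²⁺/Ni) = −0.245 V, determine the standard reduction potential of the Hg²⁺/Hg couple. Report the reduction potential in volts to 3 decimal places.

+0.843 V

In the reaction as written the Hg²⁺/Hg couple is reduced (cathode) and Ni²⁺/Ni is oxidized (anode), so E°cell = E°(Hg²⁺/Hg) − E°(Ni²⁺/Ni).
E°(Hg²⁺/Hg) = E°cell + E°(anode) = +1.088 + (−0.245) = +0.843 V.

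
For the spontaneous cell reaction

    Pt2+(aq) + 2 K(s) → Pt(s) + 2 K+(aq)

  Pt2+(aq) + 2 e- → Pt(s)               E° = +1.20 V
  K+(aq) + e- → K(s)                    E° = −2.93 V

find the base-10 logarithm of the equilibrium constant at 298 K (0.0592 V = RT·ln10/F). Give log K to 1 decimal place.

log K = 139.5

The Pt²⁺/Pt couple is reduced (cathode); E°cell = +1.20 − (−2.93) = +4.13 V with n = 2.
At equilibrium E = 0, so log K = nE°cell / 0.0592 = (2)(+4.13) / 0.0592 = 139.5.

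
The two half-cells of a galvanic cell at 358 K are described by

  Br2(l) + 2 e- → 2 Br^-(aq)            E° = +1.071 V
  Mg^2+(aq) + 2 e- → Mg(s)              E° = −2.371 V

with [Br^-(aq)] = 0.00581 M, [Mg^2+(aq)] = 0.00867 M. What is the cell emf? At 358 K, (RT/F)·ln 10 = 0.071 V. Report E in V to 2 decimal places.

+3.67 V

The Br₂/Br⁻ couple has the more positive E°, so it is the cathode; Mg²⁺/Mg is the anode.
The standard potential is +1.071 − (−2.371) = +3.442 V and the balanced reaction transfers n = 2 electrons.
For the overall reaction Br2(l) + Mg(s) → 2 Br^-(aq) + Mg^2+(aq), Q = [Br^-(aq)]^2·[Mg^2+(aq)] = 2.93×10^−7, giving log Q = −6.534.
E = E° − (0.071/n)·log Q = +3.442 − (0.071/2)(−6.534) = +3.67 V.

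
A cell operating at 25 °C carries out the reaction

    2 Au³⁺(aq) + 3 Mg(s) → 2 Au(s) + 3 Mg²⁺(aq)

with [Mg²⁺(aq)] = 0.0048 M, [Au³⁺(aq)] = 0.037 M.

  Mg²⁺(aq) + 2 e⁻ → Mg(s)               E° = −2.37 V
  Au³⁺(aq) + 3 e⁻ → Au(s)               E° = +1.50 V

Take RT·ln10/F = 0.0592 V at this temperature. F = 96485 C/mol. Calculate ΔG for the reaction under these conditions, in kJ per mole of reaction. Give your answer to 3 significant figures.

−2260 kJ/mol

The standard cell potential is +1.50 − (−2.37) = +3.87 V, with n = 6 electrons in the balanced equation.
Q = [Mg²⁺(aq)]^3 / [Au³⁺(aq)]^2 = 8.08×10^−5, so log Q = −4.093 and E = +3.87 − (0.0592/6)(−4.093) = +3.9104 V.
ΔG = −nFE = −(6)(96485)(+3.9104) J/mol = −2260 kJ/mol.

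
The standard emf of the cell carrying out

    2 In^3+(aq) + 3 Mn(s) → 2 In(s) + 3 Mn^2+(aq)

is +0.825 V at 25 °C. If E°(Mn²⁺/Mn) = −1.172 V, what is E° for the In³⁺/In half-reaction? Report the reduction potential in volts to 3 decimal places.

In the reaction as written the In³⁺/In couple is reduced (cathode) and Mn²⁺/Mn is oxidized (anode), so E°cell = E°(In³⁺/In) − E°(Mn²⁺/Mn).
E°(In³⁺/In) = E°cell + E°(anode) = +0.825 + (−1.172) = −0.347 V.

−0.347 V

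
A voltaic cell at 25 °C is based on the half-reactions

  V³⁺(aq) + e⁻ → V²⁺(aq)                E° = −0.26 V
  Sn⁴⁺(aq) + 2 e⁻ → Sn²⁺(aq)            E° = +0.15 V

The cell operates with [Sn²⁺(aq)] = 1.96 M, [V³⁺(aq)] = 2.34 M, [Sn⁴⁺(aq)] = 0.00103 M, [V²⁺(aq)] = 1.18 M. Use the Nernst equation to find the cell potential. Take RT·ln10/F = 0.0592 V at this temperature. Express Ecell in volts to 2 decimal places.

+0.30 V

The Sn⁴⁺/Sn²⁺ couple has the more positive E°, so it is the cathode; V³⁺/V²⁺ is the anode.
E°cell = E°cat − E°an = +0.15 − (−0.26) = +0.41 V; n = 2.
For the overall reaction Sn⁴⁺(aq) + 2 V²⁺(aq) → Sn²⁺(aq) + 2 V³⁺(aq), Q = ([Sn²⁺(aq)]·[V³⁺(aq)]^2) / ([Sn⁴⁺(aq)]·[V²⁺(aq)]^2) = 7.48×10^3, giving log Q = 3.874.
By the Nernst equation, E = +0.41 − (0.0592/2)·(3.874) = +0.30 V.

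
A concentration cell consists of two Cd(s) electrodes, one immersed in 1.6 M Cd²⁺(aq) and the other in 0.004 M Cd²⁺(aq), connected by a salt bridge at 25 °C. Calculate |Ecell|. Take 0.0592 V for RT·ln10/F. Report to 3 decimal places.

0.077 V

For a concentration cell E°cell = 0, since both electrodes use the same couple.
The compartment with the higher Cd²⁺(aq) concentration (1.6 M) acts as the cathode; ions are reduced there and produced at the dilute (0.004 M) anode.
With n = 2, Ecell = −(0.0592/2)·log([dilute]/[conc]) = −(0.0592/2)·log(0.004/1.6) = +0.077 V.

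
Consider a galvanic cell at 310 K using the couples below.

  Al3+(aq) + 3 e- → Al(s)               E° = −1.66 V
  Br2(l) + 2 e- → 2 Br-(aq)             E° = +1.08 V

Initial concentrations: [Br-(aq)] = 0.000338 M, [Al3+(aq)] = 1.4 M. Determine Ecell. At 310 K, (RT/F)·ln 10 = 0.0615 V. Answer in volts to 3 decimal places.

+2.950 V

Br₂/Br⁻ is reduced (cathode, E° = +1.08 V) and Al³⁺/Al is oxidized (anode).
E°cell = E°cat − E°an = +1.08 − (−1.66) = +2.74 V; n = 6.
Balancing gives 3 Br2(l) + 2 Al(s) → 6 Br-(aq) + 2 Al3+(aq); hence Q = [Br-(aq)]^6·[Al3+(aq)]^2 = 2.92×10^−21 (log Q = −20.534).
By the Nernst equation, E = +2.74 − (0.0615/6)·(−20.534) = +2.950 V.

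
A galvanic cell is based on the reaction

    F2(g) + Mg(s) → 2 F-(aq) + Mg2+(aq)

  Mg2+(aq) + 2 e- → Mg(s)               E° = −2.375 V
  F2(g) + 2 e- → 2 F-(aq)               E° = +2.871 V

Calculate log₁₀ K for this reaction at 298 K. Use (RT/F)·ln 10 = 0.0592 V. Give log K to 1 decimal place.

log K = 177.2

The F₂/F⁻ couple is reduced (cathode); E°cell = +2.871 − (−2.375) = +5.246 V with n = 2.
At equilibrium E = 0, so log K = nE°cell / 0.0592 = (2)(+5.246) / 0.0592 = 177.2.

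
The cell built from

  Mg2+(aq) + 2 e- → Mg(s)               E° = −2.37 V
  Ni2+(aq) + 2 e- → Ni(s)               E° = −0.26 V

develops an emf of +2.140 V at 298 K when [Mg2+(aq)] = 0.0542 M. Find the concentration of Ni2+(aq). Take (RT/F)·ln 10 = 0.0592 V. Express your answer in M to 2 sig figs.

The Ni²⁺/Ni couple has the larger reduction potential, so it is the cathode: E°cell = −0.26 − (−2.37) = +2.11 V and n = 2.
From the Nernst equation, log Q = n(E° − E)/0.0592 = 2·(+2.11 − (+2.140))/0.0592 = −1.014.
For Ni2+(aq) + Mg(s) → Ni(s) + Mg2+(aq), the reaction quotient is Q = [Mg2+(aq)] / [Ni2+(aq)].
Solving for the unknown gives log [Ni2+(aq)] = −0.252, so [Ni2+(aq)] ≈ 0.56 M.

0.56 M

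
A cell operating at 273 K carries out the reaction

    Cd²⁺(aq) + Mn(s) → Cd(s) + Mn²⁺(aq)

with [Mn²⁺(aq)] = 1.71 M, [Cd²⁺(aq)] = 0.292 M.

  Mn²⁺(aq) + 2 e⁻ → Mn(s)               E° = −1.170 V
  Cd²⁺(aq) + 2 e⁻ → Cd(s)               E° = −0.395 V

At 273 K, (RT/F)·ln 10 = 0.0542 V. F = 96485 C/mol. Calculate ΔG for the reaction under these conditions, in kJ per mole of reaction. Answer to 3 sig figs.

−146 kJ/mol

With Cd²⁺/Cd reduced at the cathode, E°cell = −0.395 − (−1.170) = +0.775 V and n = 2.
The reaction quotient is [Mn²⁺(aq)] / [Cd²⁺(aq)] = 5.86; by Nernst, E = +0.775 − (0.0542/2)(0.768) = +0.7542 V.
Then ΔG = −nFE = −2 × 96485 × +0.7542 J/mol = −146 kJ/mol.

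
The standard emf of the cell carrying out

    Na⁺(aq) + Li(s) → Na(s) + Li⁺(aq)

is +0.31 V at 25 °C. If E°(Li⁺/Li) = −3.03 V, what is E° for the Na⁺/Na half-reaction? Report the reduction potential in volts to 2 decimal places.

−2.72 V

In the reaction as written the Na⁺/Na couple is reduced (cathode) and Li⁺/Li is oxidized (anode), so E°cell = E°(Na⁺/Na) − E°(Li⁺/Li).
E°(Na⁺/Na) = E°cell + E°(anode) = +0.31 + (−3.03) = −2.72 V.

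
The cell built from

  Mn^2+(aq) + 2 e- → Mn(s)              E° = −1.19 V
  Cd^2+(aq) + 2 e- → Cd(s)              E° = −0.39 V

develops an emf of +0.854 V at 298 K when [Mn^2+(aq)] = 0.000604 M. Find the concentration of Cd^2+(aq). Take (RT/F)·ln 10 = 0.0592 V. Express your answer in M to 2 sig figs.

0.040 M

The Cd²⁺/Cd couple has the larger reduction potential, so it is the cathode: E°cell = −0.39 − (−1.19) = +0.80 V and n = 2.
From the Nernst equation, log Q = n(E° − E)/0.0592 = 2·(+0.80 − (+0.854))/0.0592 = −1.824.
For Cd^2+(aq) + Mn(s) → Cd(s) + Mn^2+(aq), the reaction quotient is Q = [Mn^2+(aq)] / [Cd^2+(aq)].
Isolating [Cd^2+(aq)] in Q = 10^{−1.824} yields log [Cd^2+(aq)] = −1.395, i.e. 0.040 M.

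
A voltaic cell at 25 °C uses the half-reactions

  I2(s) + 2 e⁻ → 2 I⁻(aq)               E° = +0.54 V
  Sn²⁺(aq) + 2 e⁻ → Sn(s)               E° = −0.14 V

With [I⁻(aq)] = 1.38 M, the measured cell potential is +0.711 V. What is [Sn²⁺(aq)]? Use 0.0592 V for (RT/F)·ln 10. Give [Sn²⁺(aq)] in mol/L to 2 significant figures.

I₂/I⁻ is the cathode (higher E°); E°cell = +0.54 − (−0.14) = +0.68 V with n = 2.
From the Nernst equation, log Q = n(E° − E)/0.0592 = 2·(+0.68 − (+0.711))/0.0592 = −1.047.
Balancing electrons gives I2(s) + Sn(s) → 2 I⁻(aq) + Sn²⁺(aq); thus Q = [I⁻(aq)]^2·[Sn²⁺(aq)].
Isolating [Sn²⁺(aq)] in Q = 10^{−1.047} yields log [Sn²⁺(aq)] = −1.327, i.e. 0.047 M.

0.047 M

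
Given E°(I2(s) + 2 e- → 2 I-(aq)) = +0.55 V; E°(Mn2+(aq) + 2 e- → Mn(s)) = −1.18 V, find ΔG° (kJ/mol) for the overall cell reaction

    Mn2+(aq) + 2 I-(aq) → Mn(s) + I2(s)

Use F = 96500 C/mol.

In the reaction as written Mn2+(aq) is reduced, so the Mn²⁺/Mn couple is the cathode and I₂/I⁻ is the anode.
E°cell = −1.18 − (+0.55) = −1.73 V; balancing electrons gives n = 2.
ΔG° = −nFE°cell = −(2)(96500)(−1.73) J/mol = +334 kJ/mol.

+334 kJ/mol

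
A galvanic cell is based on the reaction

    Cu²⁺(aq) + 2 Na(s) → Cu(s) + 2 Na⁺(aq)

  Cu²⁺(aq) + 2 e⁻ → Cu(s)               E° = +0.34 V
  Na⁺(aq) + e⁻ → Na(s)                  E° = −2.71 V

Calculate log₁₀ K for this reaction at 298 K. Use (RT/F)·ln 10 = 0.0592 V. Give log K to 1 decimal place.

The Cu²⁺/Cu couple is reduced (cathode); E°cell = +0.34 − (−2.71) = +3.05 V with n = 2.
At equilibrium E = 0, so log K = nE°cell / 0.0592 = (2)(+3.05) / 0.0592 = 103.0.

log K = 103.0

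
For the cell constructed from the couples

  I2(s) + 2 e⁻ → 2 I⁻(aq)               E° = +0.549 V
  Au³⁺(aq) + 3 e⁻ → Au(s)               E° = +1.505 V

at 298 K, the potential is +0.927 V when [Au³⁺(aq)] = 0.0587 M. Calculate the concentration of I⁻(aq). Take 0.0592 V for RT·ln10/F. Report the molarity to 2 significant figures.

0.83 M

With Au³⁺/Au at the cathode and I₂/I⁻ at the anode, E°cell = +1.505 − (+0.549) = +0.956 V (n = 6).
Rearranging E = E° − (0.0592/n)·log Q gives log Q = 6(+0.956 − (+0.927))/0.0592 = 2.939.
For 2 Au³⁺(aq) + 6 I⁻(aq) → 2 Au(s) + 3 I2(s), the reaction quotient is Q = 1 / ([Au³⁺(aq)]^2·[I⁻(aq)]^6).
Substituting the known concentrations and solving, log [I⁻(aq)] = −0.079 and [I⁻(aq)] = 0.83 M.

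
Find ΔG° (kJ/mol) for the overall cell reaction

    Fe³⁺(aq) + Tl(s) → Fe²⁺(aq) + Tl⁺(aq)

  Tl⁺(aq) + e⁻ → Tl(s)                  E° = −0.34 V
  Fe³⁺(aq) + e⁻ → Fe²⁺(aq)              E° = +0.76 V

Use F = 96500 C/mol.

−106 kJ/mol

In the reaction as written Fe³⁺(aq) is reduced, so the Fe³⁺/Fe²⁺ couple is the cathode and Tl⁺/Tl is the anode.
E°cell = +0.76 − (−0.34) = +1.10 V; balancing electrons gives n = 1.
ΔG° = −nFE°cell = −(1)(96500)(+1.10) J/mol = −106 kJ/mol.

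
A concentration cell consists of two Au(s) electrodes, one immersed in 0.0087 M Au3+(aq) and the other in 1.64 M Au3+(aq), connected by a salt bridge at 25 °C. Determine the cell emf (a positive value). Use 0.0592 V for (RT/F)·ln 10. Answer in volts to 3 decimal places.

0.045 V

For a concentration cell E°cell = 0, since both electrodes use the same couple.
The compartment with the higher Au3+(aq) concentration (1.64 M) acts as the cathode; ions are reduced there and produced at the dilute (0.0087 M) anode.
With n = 3, Ecell = −(0.0592/3)·log([dilute]/[conc]) = −(0.0592/3)·log(0.0087/1.64) = +0.045 V.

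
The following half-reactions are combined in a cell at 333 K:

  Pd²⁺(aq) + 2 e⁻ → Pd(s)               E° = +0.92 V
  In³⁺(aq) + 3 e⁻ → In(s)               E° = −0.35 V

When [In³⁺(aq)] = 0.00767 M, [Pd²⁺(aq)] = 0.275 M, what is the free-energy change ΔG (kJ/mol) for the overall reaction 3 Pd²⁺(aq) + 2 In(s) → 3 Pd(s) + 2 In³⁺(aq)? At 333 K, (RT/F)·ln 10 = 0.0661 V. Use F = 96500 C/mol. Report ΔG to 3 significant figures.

−752 kJ/mol

E°cell = +0.92 − (−0.35) = +1.27 V; the balanced reaction transfers n = 6 electrons.
Q = [In³⁺(aq)]^2 / [Pd²⁺(aq)]^3 = 0.00283, so log Q = −2.548 and E = +1.27 − (0.0661/6)(−2.548) = +1.2981 V.
ΔG = −nFE = −(6)(96500)(+1.2981) J/mol = −752 kJ/mol.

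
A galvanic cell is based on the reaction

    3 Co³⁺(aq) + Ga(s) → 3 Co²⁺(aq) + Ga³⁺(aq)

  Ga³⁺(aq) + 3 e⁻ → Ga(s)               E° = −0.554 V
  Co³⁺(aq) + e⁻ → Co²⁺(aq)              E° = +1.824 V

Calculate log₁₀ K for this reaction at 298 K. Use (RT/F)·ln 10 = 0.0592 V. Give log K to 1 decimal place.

The Co³⁺/Co²⁺ couple is reduced (cathode); E°cell = +1.824 − (−0.554) = +2.378 V with n = 3.
At equilibrium E = 0, so log K = nE°cell / 0.0592 = (3)(+2.378) / 0.0592 = 120.5.

log K = 120.5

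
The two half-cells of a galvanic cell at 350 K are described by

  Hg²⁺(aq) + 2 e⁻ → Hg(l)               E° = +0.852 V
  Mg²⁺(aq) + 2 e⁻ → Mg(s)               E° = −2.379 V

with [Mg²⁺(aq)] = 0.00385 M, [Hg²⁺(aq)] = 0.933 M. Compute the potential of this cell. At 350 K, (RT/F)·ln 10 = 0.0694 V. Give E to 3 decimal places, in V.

Hg²⁺/Hg is reduced (cathode, E° = +0.852 V) and Mg²⁺/Mg is oxidized (anode).
The standard potential is +0.852 − (−2.379) = +3.231 V and the balanced reaction transfers n = 2 electrons.
The balanced reaction is Hg²⁺(aq) + Mg(s) → Hg(l) + Mg²⁺(aq), so Q = [Mg²⁺(aq)] / [Hg²⁺(aq)] = 0.00413 and log Q = −2.384.
E = E° − (0.0694/n)·log Q = +3.231 − (0.0694/2)(−2.384) = +3.314 V.

+3.314 V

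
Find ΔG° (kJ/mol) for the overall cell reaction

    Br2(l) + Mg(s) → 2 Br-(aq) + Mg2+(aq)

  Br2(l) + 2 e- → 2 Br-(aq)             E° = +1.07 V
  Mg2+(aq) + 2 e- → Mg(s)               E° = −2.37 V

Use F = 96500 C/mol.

−664 kJ/mol

In the reaction as written Br2(l) is reduced, so the Br₂/Br⁻ couple is the cathode and Mg²⁺/Mg is the anode.
E°cell = +1.07 − (−2.37) = +3.44 V; balancing electrons gives n = 2.
ΔG° = −nFE°cell = −(2)(96500)(+3.44) J/mol = −664 kJ/mol.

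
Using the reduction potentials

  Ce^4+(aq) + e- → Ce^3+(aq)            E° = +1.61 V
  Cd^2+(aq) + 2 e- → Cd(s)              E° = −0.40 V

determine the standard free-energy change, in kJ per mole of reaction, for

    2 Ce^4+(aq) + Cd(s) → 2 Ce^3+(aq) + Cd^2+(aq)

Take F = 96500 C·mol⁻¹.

−388 kJ/mol

In the reaction as written Ce^4+(aq) is reduced, so the Ce⁴⁺/Ce³⁺ couple is the cathode and Cd²⁺/Cd is the anode.
E°cell = +1.61 − (−0.40) = +2.01 V; balancing electrons gives n = 2.
ΔG° = −nFE°cell = −(2)(96500)(+2.01) J/mol = −388 kJ/mol.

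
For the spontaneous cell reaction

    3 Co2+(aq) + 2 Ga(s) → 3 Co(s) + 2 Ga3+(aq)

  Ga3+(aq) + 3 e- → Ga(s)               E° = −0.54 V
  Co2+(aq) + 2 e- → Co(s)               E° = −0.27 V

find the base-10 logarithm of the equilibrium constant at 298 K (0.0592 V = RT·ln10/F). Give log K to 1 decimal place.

log K = 27.4

The Co²⁺/Co couple is reduced (cathode); E°cell = −0.27 − (−0.54) = +0.27 V with n = 6.
At equilibrium E = 0, so log K = nE°cell / 0.0592 = (6)(+0.27) / 0.0592 = 27.4.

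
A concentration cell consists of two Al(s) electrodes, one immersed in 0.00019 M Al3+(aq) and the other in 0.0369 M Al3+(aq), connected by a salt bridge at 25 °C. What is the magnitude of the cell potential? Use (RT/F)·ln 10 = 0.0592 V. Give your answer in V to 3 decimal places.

0.045 V

For a concentration cell E°cell = 0, since both electrodes use the same couple.
The compartment with the higher Al3+(aq) concentration (0.0369 M) acts as the cathode; ions are reduced there and produced at the dilute (0.00019 M) anode.
With n = 3, Ecell = −(0.0592/3)·log([dilute]/[conc]) = −(0.0592/3)·log(0.00019/0.0369) = +0.045 V.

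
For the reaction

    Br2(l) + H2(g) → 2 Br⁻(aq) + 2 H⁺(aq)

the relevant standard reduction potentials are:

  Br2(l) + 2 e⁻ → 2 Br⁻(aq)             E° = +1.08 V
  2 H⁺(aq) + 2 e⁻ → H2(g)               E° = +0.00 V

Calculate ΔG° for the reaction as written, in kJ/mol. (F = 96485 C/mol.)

In the reaction as written Br2(l) is reduced, so the Br₂/Br⁻ couple is the cathode and 2H⁺/H₂ is the anode.
E°cell = +1.08 − (+0.00) = +1.08 V; balancing electrons gives n = 2.
ΔG° = −nFE°cell = −(2)(96485)(+1.08) J/mol = −208 kJ/mol.

−208 kJ/mol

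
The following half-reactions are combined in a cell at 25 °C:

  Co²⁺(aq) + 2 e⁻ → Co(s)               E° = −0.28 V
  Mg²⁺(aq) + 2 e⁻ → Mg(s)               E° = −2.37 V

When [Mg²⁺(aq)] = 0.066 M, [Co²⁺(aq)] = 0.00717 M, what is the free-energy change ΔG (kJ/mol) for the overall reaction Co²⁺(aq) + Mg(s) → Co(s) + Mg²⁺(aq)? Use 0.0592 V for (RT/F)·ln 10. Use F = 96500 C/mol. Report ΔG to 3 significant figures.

−398 kJ/mol

The standard cell potential is −0.28 − (−2.37) = +2.09 V, with n = 2 electrons in the balanced equation.
Q = [Mg²⁺(aq)] / [Co²⁺(aq)] = 9.21, so log Q = 0.964 and E = +2.09 − (0.0592/2)(0.964) = +2.0615 V.
ΔG = −nFE = −(2)(96500)(+2.0615) J/mol = −398 kJ/mol.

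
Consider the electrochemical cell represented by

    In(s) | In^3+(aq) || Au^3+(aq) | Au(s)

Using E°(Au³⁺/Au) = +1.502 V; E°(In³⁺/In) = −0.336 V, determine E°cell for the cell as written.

+1.838 V

By convention the left-hand electrode in cell notation is the anode (oxidation) and the right-hand electrode is the cathode (reduction).
E°cell = E°(right) − E°(left) = +1.502 − (−0.336) = +1.838 V.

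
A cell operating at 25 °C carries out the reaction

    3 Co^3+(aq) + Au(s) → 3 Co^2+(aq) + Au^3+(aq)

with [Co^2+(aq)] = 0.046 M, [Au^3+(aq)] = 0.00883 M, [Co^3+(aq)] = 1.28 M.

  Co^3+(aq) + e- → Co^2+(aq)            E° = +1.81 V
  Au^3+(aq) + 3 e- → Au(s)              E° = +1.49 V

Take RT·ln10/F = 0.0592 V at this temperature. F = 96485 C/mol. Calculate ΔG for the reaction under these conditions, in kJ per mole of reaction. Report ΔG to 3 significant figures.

E°cell = +1.81 − (+1.49) = +0.32 V; the balanced reaction transfers n = 3 electrons.
Here Q = ([Co^2+(aq)]^3·[Au^3+(aq)]) / [Co^3+(aq)]^3 = 4.1×10^−7 (log Q = −6.387), giving E = +0.32 − (0.0592/3)·(−6.387) = +0.4460 V.
ΔG = −nFE = −(3)(96485)(+0.4460) J/mol = −129 kJ/mol.

−129 kJ/mol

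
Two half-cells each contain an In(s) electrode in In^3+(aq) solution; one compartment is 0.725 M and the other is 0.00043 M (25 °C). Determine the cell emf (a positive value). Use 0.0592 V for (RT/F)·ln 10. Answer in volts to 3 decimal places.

0.064 V

For a concentration cell E°cell = 0, since both electrodes use the same couple.
The compartment with the higher In^3+(aq) concentration (0.725 M) acts as the cathode; ions are reduced there and produced at the dilute (0.00043 M) anode.
With n = 3, Ecell = −(0.0592/3)·log([dilute]/[conc]) = −(0.0592/3)·log(0.00043/0.725) = +0.064 V.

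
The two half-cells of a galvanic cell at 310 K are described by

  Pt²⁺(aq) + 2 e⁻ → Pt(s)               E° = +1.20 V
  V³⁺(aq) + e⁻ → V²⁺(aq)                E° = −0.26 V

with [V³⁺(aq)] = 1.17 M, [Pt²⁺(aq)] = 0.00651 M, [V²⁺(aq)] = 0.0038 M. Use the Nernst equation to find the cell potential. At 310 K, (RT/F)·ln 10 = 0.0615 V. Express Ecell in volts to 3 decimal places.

+1.240 V

Since E°(Pt²⁺/Pt) > E°(V³⁺/V²⁺), Pt²⁺/Pt serves as the cathode.
E°cell = +1.20 − (−0.26) = +1.46 V, with n = 2 electrons transferred.
For the overall reaction Pt²⁺(aq) + 2 V²⁺(aq) → Pt(s) + 2 V³⁺(aq), Q = [V³⁺(aq)]^2 / ([Pt²⁺(aq)]·[V²⁺(aq)]^2) = 1.46×10^7, giving log Q = 7.163.
Applying E = E° − (RT ln10/nF)·log Q gives +1.46 − (0.0615/2)(7.163) = +1.240 V.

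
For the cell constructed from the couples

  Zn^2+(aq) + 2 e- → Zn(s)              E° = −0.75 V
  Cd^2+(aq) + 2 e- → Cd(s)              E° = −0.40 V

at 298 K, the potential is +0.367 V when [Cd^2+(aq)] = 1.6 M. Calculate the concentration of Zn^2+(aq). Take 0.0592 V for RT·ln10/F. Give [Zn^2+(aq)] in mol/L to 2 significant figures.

0.43 M

Cd²⁺/Cd is the cathode (higher E°); E°cell = −0.40 − (−0.75) = +0.35 V with n = 2.
Rearranging E = E° − (0.0592/n)·log Q gives log Q = 2(+0.35 − (+0.367))/0.0592 = −0.574.
For Cd^2+(aq) + Zn(s) → Cd(s) + Zn^2+(aq), the reaction quotient is Q = [Zn^2+(aq)] / [Cd^2+(aq)].
Substituting the known concentrations and solving, log [Zn^2+(aq)] = −0.370 and [Zn^2+(aq)] = 0.43 M.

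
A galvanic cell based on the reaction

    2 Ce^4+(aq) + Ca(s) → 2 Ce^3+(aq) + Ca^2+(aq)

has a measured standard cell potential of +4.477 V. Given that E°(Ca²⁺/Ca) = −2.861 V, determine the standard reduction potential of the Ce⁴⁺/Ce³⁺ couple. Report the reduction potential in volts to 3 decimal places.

+1.616 V

In the reaction as written the Ce⁴⁺/Ce³⁺ couple is reduced (cathode) and Ca²⁺/Ca is oxidized (anode), so E°cell = E°(Ce⁴⁺/Ce³⁺) − E°(Ca²⁺/Ca).
E°(Ce⁴⁺/Ce³⁺) = E°cell + E°(anode) = +4.477 + (−2.861) = +1.616 V.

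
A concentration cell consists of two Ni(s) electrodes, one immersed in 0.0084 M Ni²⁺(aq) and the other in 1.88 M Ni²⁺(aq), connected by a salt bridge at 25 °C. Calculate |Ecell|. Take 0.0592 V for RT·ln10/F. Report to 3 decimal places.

0.070 V

For a concentration cell E°cell = 0, since both electrodes use the same couple.
The compartment with the higher Ni²⁺(aq) concentration (1.88 M) acts as the cathode; ions are reduced there and produced at the dilute (0.0084 M) anode.
With n = 2, Ecell = −(0.0592/2)·log([dilute]/[conc]) = −(0.0592/2)·log(0.0084/1.88) = +0.070 V.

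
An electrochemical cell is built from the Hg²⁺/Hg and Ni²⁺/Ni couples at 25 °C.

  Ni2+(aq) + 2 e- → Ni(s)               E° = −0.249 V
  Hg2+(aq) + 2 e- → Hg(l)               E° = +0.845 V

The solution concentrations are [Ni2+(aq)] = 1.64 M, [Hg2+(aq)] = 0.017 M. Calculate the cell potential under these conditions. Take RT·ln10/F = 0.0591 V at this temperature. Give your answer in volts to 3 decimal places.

+1.035 V

Hg²⁺/Hg is reduced (cathode, E° = +0.845 V) and Ni²⁺/Ni is oxidized (anode).
E°cell = E°cat − E°an = +0.845 − (−0.249) = +1.094 V; n = 2.
For the overall reaction Hg2+(aq) + Ni(s) → Hg(l) + Ni2+(aq), Q = [Ni2+(aq)] / [Hg2+(aq)] = 96.5, giving log Q = 1.984.
E = E° − (0.0591/n)·log Q = +1.094 − (0.0591/2)(1.984) = +1.035 V.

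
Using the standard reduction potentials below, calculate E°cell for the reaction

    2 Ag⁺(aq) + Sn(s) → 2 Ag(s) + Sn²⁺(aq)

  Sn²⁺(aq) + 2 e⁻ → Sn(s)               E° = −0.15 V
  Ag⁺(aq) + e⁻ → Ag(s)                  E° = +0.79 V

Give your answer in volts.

+0.94 V

In the reaction as written, Ag⁺(aq) is reduced (cathode) and Sn²⁺(aq) is produced by oxidation at the anode.
E°cell = E°(cathode) − E°(anode) = +0.79 − (−0.15) = +0.94 V.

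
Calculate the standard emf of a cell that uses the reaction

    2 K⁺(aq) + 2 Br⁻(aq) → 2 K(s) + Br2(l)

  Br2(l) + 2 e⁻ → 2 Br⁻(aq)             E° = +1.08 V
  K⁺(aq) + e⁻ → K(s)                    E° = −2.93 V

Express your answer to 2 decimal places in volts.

−4.01 V

K⁺(aq) gains electrons, so the K⁺/K couple is the cathode; the Br₂/Br⁻ couple is the anode.
E°cell = E°(cathode) − E°(anode) = −2.93 − (+1.08) = −4.01 V.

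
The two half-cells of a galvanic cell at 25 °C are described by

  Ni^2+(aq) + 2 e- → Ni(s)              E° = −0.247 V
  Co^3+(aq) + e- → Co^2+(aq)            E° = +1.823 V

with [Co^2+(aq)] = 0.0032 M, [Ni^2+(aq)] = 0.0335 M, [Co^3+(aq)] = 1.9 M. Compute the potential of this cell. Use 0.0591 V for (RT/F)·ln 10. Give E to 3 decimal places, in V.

The Co³⁺/Co²⁺ couple has the more positive E°, so it is the cathode; Ni²⁺/Ni is the anode.
The standard potential is +1.823 − (−0.247) = +2.070 V and the balanced reaction transfers n = 2 electrons.
The balanced reaction is 2 Co^3+(aq) + Ni(s) → 2 Co^2+(aq) + Ni^2+(aq), so Q = ([Co^2+(aq)]^2·[Ni^2+(aq)]) / [Co^3+(aq)]^2 = 9.5×10^−8 and log Q = −7.022.
Applying E = E° − (RT ln10/nF)·log Q gives +2.070 − (0.0591/2)(−7.022) = +2.278 V.

+2.278 V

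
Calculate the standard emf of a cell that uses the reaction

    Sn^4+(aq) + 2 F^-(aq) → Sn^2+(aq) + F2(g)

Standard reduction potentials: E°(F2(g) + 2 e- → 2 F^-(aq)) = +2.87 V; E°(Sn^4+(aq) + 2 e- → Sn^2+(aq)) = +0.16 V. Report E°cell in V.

Sn^4+(aq) gains electrons, so the Sn⁴⁺/Sn²⁺ couple is the cathode; the F₂/F⁻ couple is the anode.
E°cell = E°(cathode) − E°(anode) = +0.16 − (+2.87) = −2.71 V.
The negative E°cell means the reaction is non-spontaneous in the direction written.

−2.71 V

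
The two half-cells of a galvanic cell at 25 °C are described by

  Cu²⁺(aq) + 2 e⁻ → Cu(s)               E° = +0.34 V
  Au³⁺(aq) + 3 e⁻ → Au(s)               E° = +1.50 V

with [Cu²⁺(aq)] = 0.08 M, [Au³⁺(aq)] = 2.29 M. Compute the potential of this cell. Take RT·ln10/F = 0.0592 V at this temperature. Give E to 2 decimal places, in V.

Since E°(Au³⁺/Au) > E°(Cu²⁺/Cu), Au³⁺/Au serves as the cathode.
The standard potential is +1.50 − (+0.34) = +1.16 V and the balanced reaction transfers n = 6 electrons.
The balanced reaction is 2 Au³⁺(aq) + 3 Cu(s) → 2 Au(s) + 3 Cu²⁺(aq), so Q = [Cu²⁺(aq)]^3 / [Au³⁺(aq)]^2 = 9.76×10^−5 and log Q = −4.010.
By the Nernst equation, E = +1.16 − (0.0592/6)·(−4.010) = +1.20 V.

+1.20 V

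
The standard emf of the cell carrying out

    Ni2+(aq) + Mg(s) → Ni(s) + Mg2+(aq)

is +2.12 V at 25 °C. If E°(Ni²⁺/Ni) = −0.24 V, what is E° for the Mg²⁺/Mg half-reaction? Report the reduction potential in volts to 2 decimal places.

In the reaction as written the Ni²⁺/Ni couple is reduced (cathode) and Mg²⁺/Mg is oxidized (anode), so E°cell = E°(Ni²⁺/Ni) − E°(Mg²⁺/Mg).
E°(Mg²⁺/Mg) = E°(cathode) − E°cell = −0.24 − (+2.12) = −2.36 V.

−2.36 V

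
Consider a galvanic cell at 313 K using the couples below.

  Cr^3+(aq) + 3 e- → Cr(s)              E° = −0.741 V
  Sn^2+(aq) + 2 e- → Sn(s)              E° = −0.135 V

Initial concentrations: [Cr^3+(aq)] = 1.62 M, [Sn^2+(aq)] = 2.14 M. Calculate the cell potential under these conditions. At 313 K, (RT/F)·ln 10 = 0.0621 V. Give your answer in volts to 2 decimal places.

+0.61 V

Sn²⁺/Sn is reduced (cathode, E° = −0.135 V) and Cr³⁺/Cr is oxidized (anode).
E°cell = E°cat − E°an = −0.135 − (−0.741) = +0.606 V; n = 6.
Balancing gives 3 Sn^2+(aq) + 2 Cr(s) → 3 Sn(s) + 2 Cr^3+(aq); hence Q = [Cr^3+(aq)]^2 / [Sn^2+(aq)]^3 = 0.268 (log Q = −0.572).
By the Nernst equation, E = +0.606 − (0.0621/6)·(−0.572) = +0.61 V.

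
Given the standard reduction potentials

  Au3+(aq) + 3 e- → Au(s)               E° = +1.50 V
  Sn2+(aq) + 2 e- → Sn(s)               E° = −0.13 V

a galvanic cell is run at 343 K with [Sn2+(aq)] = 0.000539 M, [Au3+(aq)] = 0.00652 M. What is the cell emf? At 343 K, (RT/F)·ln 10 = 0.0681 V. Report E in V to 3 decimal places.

The Au³⁺/Au couple has the more positive E°, so it is the cathode; Sn²⁺/Sn is the anode.
E°cell = E°cat − E°an = +1.50 − (−0.13) = +1.63 V; n = 6.
Balancing gives 2 Au3+(aq) + 3 Sn(s) → 2 Au(s) + 3 Sn2+(aq); hence Q = [Sn2+(aq)]^3 / [Au3+(aq)]^2 = 3.68×10^−6 (log Q = −5.434).
By the Nernst equation, E = +1.63 − (0.0681/6)·(−5.434) = +1.692 V.

+1.692 V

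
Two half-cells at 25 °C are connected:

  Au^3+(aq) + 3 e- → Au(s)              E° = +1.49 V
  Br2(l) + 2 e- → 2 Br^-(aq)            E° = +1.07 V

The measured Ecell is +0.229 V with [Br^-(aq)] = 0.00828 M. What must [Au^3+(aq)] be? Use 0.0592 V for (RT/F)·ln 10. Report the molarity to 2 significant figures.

Au³⁺/Au is the cathode (higher E°); E°cell = +1.49 − (+1.07) = +0.42 V with n = 6.
From the Nernst equation, log Q = n(E° − E)/0.0592 = 6·(+0.42 − (+0.229))/0.0592 = 19.358.
Balancing electrons gives 2 Au^3+(aq) + 6 Br^-(aq) → 2 Au(s) + 3 Br2(l); thus Q = 1 / ([Au^3+(aq)]^2·[Br^-(aq)]^6).
Isolating [Au^3+(aq)] in Q = 10^{19.358} yields log [Au^3+(aq)] = −3.433, i.e. 0.00037 M.

0.00037 M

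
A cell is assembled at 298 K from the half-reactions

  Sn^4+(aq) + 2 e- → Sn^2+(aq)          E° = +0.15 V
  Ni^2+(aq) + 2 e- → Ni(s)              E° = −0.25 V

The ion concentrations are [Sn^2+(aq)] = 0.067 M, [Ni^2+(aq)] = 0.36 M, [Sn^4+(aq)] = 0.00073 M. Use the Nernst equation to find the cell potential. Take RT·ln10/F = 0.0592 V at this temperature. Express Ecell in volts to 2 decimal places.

+0.36 V

Since E°(Sn⁴⁺/Sn²⁺) > E°(Ni²⁺/Ni), Sn⁴⁺/Sn²⁺ serves as the cathode.
The standard potential is +0.15 − (−0.25) = +0.40 V and the balanced reaction transfers n = 2 electrons.
The balanced reaction is Sn^4+(aq) + Ni(s) → Sn^2+(aq) + Ni^2+(aq), so Q = ([Sn^2+(aq)]·[Ni^2+(aq)]) / [Sn^4+(aq)] = 33 and log Q = 1.519.
E = E° − (0.0592/n)·log Q = +0.40 − (0.0592/2)(1.519) = +0.36 V.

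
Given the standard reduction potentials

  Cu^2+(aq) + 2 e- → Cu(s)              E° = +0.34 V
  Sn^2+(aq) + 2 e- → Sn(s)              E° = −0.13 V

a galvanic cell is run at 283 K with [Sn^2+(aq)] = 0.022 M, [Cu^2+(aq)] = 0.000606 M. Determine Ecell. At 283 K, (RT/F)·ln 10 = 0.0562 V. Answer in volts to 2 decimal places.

+0.43 V

Since E°(Cu²⁺/Cu) > E°(Sn²⁺/Sn), Cu²⁺/Cu serves as the cathode.
The standard potential is +0.34 − (−0.13) = +0.47 V and the balanced reaction transfers n = 2 electrons.
For the overall reaction Cu^2+(aq) + Sn(s) → Cu(s) + Sn^2+(aq), Q = [Sn^2+(aq)] / [Cu^2+(aq)] = 36.3, giving log Q = 1.560.
Applying E = E° − (RT ln10/nF)·log Q gives +0.47 − (0.0562/2)(1.560) = +0.43 V.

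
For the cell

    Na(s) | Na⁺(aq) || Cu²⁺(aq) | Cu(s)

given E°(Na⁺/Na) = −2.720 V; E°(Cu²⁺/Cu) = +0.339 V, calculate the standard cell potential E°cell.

+3.059 V

By convention the left-hand electrode in cell notation is the anode (oxidation) and the right-hand electrode is the cathode (reduction).
E°cell = E°(right) − E°(left) = +0.339 − (−2.720) = +3.059 V.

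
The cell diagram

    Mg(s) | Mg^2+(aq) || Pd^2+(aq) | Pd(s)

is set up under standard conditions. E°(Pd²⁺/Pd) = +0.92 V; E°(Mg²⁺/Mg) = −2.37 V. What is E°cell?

+3.29 V

By convention the left-hand electrode in cell notation is the anode (oxidation) and the right-hand electrode is the cathode (reduction).
E°cell = E°(right) − E°(left) = +0.92 − (−2.37) = +3.29 V.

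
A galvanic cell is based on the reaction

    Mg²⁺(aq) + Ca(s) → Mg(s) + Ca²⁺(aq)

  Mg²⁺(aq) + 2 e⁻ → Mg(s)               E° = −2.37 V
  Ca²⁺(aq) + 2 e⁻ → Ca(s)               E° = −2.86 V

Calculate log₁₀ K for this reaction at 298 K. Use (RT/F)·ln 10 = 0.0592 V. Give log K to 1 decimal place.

The Mg²⁺/Mg couple is reduced (cathode); E°cell = −2.37 − (−2.86) = +0.49 V with n = 2.
At equilibrium E = 0, so log K = nE°cell / 0.0592 = (2)(+0.49) / 0.0592 = 16.6.

log K = 16.6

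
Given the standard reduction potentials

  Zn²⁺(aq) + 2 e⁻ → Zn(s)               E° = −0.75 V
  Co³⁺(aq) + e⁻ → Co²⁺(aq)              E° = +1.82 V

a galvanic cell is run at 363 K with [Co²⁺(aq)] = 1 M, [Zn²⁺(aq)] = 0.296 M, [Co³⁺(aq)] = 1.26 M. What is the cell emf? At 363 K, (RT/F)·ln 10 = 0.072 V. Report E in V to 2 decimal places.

Co³⁺/Co²⁺ is reduced (cathode, E° = +1.82 V) and Zn²⁺/Zn is oxidized (anode).
The standard potential is +1.82 − (−0.75) = +2.57 V and the balanced reaction transfers n = 2 electrons.
Balancing gives 2 Co³⁺(aq) + Zn(s) → 2 Co²⁺(aq) + Zn²⁺(aq); hence Q = ([Co²⁺(aq)]^2·[Zn²⁺(aq)]) / [Co³⁺(aq)]^2 = 0.186 (log Q = −0.729).
Applying E = E° − (RT ln10/nF)·log Q gives +2.57 − (0.072/2)(−0.729) = +2.60 V.

+2.60 V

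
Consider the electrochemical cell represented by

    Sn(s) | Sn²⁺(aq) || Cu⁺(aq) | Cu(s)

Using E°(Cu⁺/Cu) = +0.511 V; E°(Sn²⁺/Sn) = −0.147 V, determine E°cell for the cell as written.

By convention the left-hand electrode in cell notation is the anode (oxidation) and the right-hand electrode is the cathode (reduction).
E°cell = E°(right) − E°(left) = +0.511 − (−0.147) = +0.658 V.

+0.658 V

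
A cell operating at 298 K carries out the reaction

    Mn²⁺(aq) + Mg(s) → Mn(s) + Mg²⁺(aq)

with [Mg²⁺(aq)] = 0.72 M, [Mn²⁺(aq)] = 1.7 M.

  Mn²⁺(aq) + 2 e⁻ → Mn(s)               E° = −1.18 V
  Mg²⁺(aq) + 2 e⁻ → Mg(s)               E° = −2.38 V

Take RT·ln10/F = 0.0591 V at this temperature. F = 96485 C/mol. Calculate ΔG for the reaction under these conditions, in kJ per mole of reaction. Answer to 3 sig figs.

−234 kJ/mol

With Mn²⁺/Mn reduced at the cathode, E°cell = −1.18 − (−2.38) = +1.20 V and n = 2.
Q = [Mg²⁺(aq)] / [Mn²⁺(aq)] = 0.424, so log Q = −0.373 and E = +1.20 − (0.0591/2)(−0.373) = +1.2110 V.
Finally ΔG = −nFE = −(2)(96485 C/mol)(+1.2110 V) = −234 kJ/mol.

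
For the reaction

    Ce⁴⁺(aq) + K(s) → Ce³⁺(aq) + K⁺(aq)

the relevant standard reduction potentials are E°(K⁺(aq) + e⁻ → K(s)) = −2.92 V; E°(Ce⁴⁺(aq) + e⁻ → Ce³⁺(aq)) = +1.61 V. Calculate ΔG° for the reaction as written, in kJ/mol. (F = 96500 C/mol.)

In the reaction as written Ce⁴⁺(aq) is reduced, so the Ce⁴⁺/Ce³⁺ couple is the cathode and K⁺/K is the anode.
E°cell = +1.61 − (−2.92) = +4.53 V; balancing electrons gives n = 1.
ΔG° = −nFE°cell = −(1)(96500)(+4.53) J/mol = −437 kJ/mol.

−437 kJ/mol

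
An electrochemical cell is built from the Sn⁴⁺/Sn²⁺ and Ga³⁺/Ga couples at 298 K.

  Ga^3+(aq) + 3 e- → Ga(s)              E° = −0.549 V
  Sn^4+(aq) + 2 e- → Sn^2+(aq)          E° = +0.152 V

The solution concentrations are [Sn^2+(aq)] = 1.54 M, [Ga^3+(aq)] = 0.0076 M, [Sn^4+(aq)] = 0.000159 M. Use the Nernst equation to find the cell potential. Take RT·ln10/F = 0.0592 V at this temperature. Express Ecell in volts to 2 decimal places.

Sn⁴⁺/Sn²⁺ is reduced (cathode, E° = +0.152 V) and Ga³⁺/Ga is oxidized (anode).
E°cell = E°cat − E°an = +0.152 − (−0.549) = +0.701 V; n = 6.
For the overall reaction 3 Sn^4+(aq) + 2 Ga(s) → 3 Sn^2+(aq) + 2 Ga^3+(aq), Q = ([Sn^2+(aq)]^3·[Ga^3+(aq)]^2) / [Sn^4+(aq)]^3 = 5.25×10^7, giving log Q = 7.720.
Applying E = E° − (RT ln10/nF)·log Q gives +0.701 − (0.0592/6)(7.720) = +0.62 V.

+0.62 V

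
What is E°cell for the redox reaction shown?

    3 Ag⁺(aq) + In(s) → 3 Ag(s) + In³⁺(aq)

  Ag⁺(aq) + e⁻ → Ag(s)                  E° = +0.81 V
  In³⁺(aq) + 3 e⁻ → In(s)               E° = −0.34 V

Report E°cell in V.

+1.15 V

Ag⁺(aq) gains electrons, so the Ag⁺/Ag couple is the cathode; the In³⁺/In couple is the anode.
E°cell = E°(cathode) − E°(anode) = +0.81 − (−0.34) = +1.15 V.
The positive value indicates the reaction is spontaneous as written.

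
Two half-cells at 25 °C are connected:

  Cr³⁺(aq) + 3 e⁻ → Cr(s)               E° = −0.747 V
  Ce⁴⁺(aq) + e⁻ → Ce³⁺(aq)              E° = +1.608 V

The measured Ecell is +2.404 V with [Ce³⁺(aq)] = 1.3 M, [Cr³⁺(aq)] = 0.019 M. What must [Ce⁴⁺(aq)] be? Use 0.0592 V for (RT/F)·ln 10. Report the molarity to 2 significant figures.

The Ce⁴⁺/Ce³⁺ couple has the larger reduction potential, so it is the cathode: E°cell = +1.608 − (−0.747) = +2.355 V and n = 3.
Since E = E° − (0.0592/n)·log Q, log Q = n(E° − E)/0.0592 = −2.483.
Balancing electrons gives 3 Ce⁴⁺(aq) + Cr(s) → 3 Ce³⁺(aq) + Cr³⁺(aq); thus Q = ([Ce³⁺(aq)]^3·[Cr³⁺(aq)]) / [Ce⁴⁺(aq)]^3.
Isolating [Ce⁴⁺(aq)] in Q = 10^{−2.483} yields log [Ce⁴⁺(aq)] = 0.368, i.e. 2.3 M.

2.3 M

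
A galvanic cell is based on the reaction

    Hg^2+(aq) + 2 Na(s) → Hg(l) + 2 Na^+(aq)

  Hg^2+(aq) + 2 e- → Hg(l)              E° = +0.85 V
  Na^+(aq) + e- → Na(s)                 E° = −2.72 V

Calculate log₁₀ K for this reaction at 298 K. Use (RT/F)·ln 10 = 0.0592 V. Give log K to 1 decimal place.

log K = 120.6

The Hg²⁺/Hg couple is reduced (cathode); E°cell = +0.85 − (−2.72) = +3.57 V with n = 2.
At equilibrium E = 0, so log K = nE°cell / 0.0592 = (2)(+3.57) / 0.0592 = 120.6.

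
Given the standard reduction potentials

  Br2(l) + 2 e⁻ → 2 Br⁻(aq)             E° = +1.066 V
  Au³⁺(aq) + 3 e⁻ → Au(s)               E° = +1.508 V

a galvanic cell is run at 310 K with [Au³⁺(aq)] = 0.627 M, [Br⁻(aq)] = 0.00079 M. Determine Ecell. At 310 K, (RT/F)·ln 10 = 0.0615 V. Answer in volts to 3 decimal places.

Au³⁺/Au is reduced (cathode, E° = +1.508 V) and Br₂/Br⁻ is oxidized (anode).
The standard potential is +1.508 − (+1.066) = +0.442 V and the balanced reaction transfers n = 6 electrons.
The balanced reaction is 2 Au³⁺(aq) + 6 Br⁻(aq) → 2 Au(s) + 3 Br2(l), so Q = 1 / ([Au³⁺(aq)]^2·[Br⁻(aq)]^6) = 1.05×10^19 and log Q = 19.020.
E = E° − (0.0615/n)·log Q = +0.442 − (0.0615/6)(19.020) = +0.247 V.

+0.247 V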